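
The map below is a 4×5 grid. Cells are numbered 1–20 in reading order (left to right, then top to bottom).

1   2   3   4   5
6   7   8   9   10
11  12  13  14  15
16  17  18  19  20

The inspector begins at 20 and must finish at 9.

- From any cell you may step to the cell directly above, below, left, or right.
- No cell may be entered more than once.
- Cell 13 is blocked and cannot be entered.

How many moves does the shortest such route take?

The Manhattan distance from 20 to 9 is |4−2| + |5−4| = 3, so at least 3 moves are needed.
A route of 3 moves achieves this: 20 → 15 → 10 → 9.
Since 3 matches the lower bound, it is optimal.

3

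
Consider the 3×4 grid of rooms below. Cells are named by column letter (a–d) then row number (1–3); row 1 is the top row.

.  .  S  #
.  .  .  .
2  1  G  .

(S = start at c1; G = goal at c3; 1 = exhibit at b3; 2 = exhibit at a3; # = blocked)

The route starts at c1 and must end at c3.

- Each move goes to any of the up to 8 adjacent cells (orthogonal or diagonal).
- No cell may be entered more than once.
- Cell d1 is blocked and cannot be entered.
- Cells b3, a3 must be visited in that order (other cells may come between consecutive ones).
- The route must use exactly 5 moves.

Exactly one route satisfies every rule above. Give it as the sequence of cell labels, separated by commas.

The waypoints must appear in the order b3, a3, with no cell reused.
Route from c1: down to c2, down-left to b3, left to a3, up-right to b2, down-right to c3 — 5 moves in all.
Check: order respected (1 at step 2, 2 at step 3); 5 moves as required.

c1, c2, b3, a3, b2, c3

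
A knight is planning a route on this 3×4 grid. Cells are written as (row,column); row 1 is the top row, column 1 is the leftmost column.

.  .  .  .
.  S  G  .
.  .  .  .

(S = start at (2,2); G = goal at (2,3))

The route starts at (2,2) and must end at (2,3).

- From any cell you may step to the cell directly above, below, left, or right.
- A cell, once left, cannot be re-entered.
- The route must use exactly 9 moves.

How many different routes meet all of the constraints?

Need simple routes of exactly 9 moves from (2,2) to (2,3) (Manhattan distance 1, so 4 moves are spent on a detour and 4 undoing it).
Enumerating: (2,2) (1,2) (1,1) (2,1) (3,1) (3,2) (3,3) (3,4) (2,4) (2,3) | (2,2) (3,2) (3,1) (2,1) (1,1) (1,2) (1,3) (1,4) (2,4) (2,3) | (2,2) (2,1) (1,1) (1,2) (1,3) (1,4) (2,4) (3,4) (3,3) (2,3) | (2,2) (2,1) (3,1) (3,2) (3,3) (3,4) (2,4) (1,4) (1,3) (2,3).
That gives 4 routes.

4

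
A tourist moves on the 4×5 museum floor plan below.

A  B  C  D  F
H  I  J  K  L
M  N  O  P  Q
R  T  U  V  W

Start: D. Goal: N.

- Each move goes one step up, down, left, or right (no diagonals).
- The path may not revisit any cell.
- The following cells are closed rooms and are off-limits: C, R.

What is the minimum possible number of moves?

4

The Manhattan distance from D to N is |1−3| + |4−2| = 4, so at least 4 moves are needed.
A route of 4 moves achieves this: D → K → P → O → N.
Since 4 matches the lower bound, it is optimal.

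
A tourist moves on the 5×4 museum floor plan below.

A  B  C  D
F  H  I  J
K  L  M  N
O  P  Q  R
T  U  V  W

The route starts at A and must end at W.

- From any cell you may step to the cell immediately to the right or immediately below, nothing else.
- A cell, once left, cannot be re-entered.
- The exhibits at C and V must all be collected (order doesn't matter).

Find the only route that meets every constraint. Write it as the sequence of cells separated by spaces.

Moves only go right or down, so the column and row indices never decrease.
Route from A: right 2 to C, down 4 to V, right 1 to W — 7 moves in all.
Check: all required cells visited.

A B C I M Q V W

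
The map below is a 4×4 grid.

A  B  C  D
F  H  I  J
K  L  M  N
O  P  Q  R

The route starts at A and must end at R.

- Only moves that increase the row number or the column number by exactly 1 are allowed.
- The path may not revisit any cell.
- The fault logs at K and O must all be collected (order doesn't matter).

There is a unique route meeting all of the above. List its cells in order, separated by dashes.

Moves only go right or down, so the column and row indices never decrease.
Route from A: 3× down (reaching O), 3× right (reaching R) — 6 moves in all.
Check: all required cells visited.

A - F - K - O - P - Q - R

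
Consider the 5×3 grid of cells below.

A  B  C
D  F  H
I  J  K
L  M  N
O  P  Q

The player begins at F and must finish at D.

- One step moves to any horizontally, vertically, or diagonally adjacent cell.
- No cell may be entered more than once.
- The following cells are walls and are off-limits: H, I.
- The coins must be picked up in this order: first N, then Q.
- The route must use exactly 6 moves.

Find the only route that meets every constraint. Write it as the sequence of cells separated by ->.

The waypoints must appear in the order N, Q, with no cell reused.
Route from F: down-right to K, 2× down (reaching Q), up-left to M, up to J, up-left to D — 6 moves in all.
Check: order respected (N at step 2, Q at step 3); 6 moves as required.

F -> K -> N -> Q -> M -> J -> D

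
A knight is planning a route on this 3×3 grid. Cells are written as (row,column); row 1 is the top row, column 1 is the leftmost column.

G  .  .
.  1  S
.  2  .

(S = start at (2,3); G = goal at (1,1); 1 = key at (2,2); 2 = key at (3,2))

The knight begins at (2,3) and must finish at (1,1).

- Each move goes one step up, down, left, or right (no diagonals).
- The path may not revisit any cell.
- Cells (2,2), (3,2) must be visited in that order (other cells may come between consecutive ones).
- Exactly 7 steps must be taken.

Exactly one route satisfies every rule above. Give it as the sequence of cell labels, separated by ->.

The waypoints must appear in the order (2,2), (3,2), with no cell reused.
Route from (2,3): up to (1,3), left to (1,2), 2× down (reaching (3,2)), left to (3,1), 2× up (reaching (1,1)) — 7 moves in all.
Check: order respected (1 at step 3, 2 at step 4); 7 moves as required.

(2,3) -> (1,3) -> (1,2) -> (2,2) -> (3,2) -> (3,1) -> (2,1) -> (1,1)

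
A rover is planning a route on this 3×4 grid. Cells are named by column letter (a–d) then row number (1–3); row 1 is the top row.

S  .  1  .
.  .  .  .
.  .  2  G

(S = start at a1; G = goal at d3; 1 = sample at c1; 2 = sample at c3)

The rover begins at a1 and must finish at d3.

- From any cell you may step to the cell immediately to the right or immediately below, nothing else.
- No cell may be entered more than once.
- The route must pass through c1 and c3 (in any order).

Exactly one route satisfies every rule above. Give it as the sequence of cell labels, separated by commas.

a1, b1, c1, c2, c3, d3

Moves only go right or down, so the column and row indices never decrease.
Route from a1: 2× right (reaching c1), 2× down (reaching c3), right to d3 — 5 moves in all.
Check: all required cells visited.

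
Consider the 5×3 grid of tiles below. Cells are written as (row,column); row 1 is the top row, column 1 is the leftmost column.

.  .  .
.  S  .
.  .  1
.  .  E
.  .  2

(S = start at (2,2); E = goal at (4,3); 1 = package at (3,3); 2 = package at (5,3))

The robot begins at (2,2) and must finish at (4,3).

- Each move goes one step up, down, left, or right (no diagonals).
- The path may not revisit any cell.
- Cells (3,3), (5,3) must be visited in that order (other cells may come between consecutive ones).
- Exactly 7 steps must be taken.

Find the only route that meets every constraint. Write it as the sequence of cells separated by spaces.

(2,2) (2,3) (3,3) (3,2) (4,2) (5,2) (5,3) (4,3)

The waypoints must appear in the order (3,3), (5,3), with no cell reused.
Route from (2,2): right 1 to (2,3), down 1 to (3,3), left 1 to (3,2), down 2 to (5,2), right 1 to (5,3), up 1 to (4,3) — 7 moves in all.
Check: order respected (1 at step 2, 2 at step 6); 7 moves as required.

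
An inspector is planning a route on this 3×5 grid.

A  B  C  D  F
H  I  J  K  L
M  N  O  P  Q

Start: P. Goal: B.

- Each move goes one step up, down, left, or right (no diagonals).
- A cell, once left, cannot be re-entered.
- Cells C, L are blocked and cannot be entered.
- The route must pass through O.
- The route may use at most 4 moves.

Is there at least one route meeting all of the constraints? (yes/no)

yes

One route that works: P → O → J → I → B.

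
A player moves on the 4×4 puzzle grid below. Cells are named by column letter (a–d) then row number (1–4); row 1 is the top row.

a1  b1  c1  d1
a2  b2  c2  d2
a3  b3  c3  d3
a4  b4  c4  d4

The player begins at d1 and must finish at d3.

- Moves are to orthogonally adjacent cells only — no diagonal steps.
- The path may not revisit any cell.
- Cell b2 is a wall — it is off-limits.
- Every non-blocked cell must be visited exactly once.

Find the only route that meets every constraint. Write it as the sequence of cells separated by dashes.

Need to visit all 15 open cells exactly once, starting at d1 and ending at d3.
Cell a2 has only two open neighbours (a1 and a3), so the path must pass straight through it: one of those is the cell it's entered from and the other is where it exits.
Route from d1: down 1 to d2, left 1 to c2, up 1 to c1, left 2 to a1, down 3 to a4, right 1 to b4, up 1 to b3, right 1 to c3, down 1 to c4, right 1 to d4, up 1 to d3 — 14 moves in all.
Check: all 15 open cells covered.

d1 - d2 - c2 - c1 - b1 - a1 - a2 - a3 - a4 - b4 - b3 - c3 - c4 - d4 - d3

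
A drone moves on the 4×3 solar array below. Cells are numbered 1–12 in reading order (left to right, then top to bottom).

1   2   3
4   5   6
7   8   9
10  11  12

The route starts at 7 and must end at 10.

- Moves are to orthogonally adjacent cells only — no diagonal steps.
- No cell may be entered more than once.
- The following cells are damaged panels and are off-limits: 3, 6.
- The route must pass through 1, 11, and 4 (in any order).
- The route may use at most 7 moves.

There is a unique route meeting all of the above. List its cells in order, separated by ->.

Any route must reach 1, 11, and 4 and still end at 10 within 7 moves, so the order of the required stops is forced.
Route from 7: up 2 to 1, right 1 to 2, down 3 to 11, left 1 to 10 — 7 moves in all.
Check: all required cells visited; 7 ≤ 7 moves.

7 -> 4 -> 1 -> 2 -> 5 -> 8 -> 11 -> 10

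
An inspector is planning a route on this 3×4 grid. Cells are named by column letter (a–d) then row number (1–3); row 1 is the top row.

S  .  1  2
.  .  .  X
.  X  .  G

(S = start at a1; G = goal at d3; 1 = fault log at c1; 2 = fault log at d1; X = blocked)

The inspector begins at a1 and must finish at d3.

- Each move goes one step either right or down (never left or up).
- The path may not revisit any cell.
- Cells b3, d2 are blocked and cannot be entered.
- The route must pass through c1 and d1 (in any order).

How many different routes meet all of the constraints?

A right/down-only route from a1 to d3 makes exactly 2 down-moves and 3 right-moves in some order.
With no other constraints that would be C(5,2) = 10 routes.
A monotone route can only reach the required cells in the order c1, d1, so split there and multiply the segment counts (each segment already excludes blocked cells): a1→c1: 1; c1→d1: 1; d1→d3: 0; product = 0.
No route satisfies every constraint, so the count is 0.

0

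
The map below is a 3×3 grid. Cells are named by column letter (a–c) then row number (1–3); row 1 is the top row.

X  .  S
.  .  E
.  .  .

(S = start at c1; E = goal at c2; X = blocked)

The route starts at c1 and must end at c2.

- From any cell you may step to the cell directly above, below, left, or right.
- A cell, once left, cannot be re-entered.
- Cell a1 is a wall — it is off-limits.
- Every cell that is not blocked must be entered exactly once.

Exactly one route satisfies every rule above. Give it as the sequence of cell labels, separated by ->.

c1 -> b1 -> b2 -> a2 -> a3 -> b3 -> c3 -> c2

Need to visit all 8 open cells exactly once, starting at c1 and ending at c2.
Route from c1: left 1 to b1, down 1 to b2, left 1 to a2, down 1 to a3, right 2 to c3, up 1 to c2 — 7 moves in all.
Check: all 8 open cells covered.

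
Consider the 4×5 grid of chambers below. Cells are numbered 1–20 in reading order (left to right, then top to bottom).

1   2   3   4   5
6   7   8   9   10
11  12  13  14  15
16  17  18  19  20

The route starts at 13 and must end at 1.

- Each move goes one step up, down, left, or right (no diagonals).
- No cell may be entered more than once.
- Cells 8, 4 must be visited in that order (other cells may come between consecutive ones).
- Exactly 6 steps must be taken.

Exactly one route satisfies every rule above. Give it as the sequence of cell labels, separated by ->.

The waypoints must appear in the order 8, 4, with no cell reused.
Route from 13: up 1 to 8, right 1 to 9, up 1 to 4, left 3 to 1 — 6 moves in all.
Check: order respected (8 at step 1, 4 at step 3); 6 moves as required.

13 -> 8 -> 9 -> 4 -> 3 -> 2 -> 1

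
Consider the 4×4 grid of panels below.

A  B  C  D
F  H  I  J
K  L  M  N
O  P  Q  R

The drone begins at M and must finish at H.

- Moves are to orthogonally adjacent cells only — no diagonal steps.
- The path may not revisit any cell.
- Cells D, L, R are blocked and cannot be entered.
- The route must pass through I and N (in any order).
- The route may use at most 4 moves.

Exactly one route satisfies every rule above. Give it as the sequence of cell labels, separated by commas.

M, N, J, I, H

Any route must reach I and N and still end at H within 4 moves, so the order of the required stops is forced.
Route from M: right 1 to N, up 1 to J, left 2 to H — 4 moves in all.
Check: all required cells visited; 4 ≤ 4 moves.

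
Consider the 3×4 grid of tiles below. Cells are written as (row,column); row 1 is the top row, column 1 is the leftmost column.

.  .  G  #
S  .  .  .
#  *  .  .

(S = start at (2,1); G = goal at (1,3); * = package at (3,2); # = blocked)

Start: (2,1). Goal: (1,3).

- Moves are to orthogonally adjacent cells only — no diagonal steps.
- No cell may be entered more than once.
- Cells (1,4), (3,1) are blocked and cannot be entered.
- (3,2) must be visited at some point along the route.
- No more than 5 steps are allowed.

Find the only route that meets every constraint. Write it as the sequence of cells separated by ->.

The 5-move cap with required stops at (3,2) leaves no slack for detours.
Route from (2,1): right to (2,2), down to (3,2), right to (3,3), 2× up (reaching (1,3)) — 5 moves in all.
Check: all required cells visited; 5 ≤ 5 moves.

(2,1) -> (2,2) -> (3,2) -> (3,3) -> (2,3) -> (1,3)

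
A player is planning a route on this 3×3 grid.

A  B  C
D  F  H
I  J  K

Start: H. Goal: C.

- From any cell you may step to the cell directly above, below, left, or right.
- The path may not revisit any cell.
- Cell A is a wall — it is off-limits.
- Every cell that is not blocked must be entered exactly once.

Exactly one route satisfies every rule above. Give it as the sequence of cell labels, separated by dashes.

H - K - J - I - D - F - B - C

Need to visit all 8 open cells exactly once, starting at H and ending at C.
Cell B has only two open neighbours (F and C), so the path must pass straight through it: one of those is the cell it's entered from and the other is where it exits.
Route from H: down 1 to K, left 2 to I, up 1 to D, right 1 to F, up 1 to B, right 1 to C — 7 moves in all.
Check: all 8 open cells covered.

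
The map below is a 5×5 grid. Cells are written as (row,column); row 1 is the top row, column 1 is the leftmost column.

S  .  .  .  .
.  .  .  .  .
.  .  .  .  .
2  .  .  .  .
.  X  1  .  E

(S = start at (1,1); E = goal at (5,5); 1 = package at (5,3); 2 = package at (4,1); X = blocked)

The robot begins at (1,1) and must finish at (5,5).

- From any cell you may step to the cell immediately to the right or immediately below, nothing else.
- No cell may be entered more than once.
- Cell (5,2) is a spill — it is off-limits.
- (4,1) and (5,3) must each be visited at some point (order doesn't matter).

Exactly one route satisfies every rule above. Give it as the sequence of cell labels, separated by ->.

Moves only go right or down, so the column and row indices never decrease.
Route from (1,1): down 3 to (4,1), right 2 to (4,3), down 1 to (5,3), right 2 to (5,5) — 8 moves in all.
Check: all required cells visited.

(1,1) -> (2,1) -> (3,1) -> (4,1) -> (4,2) -> (4,3) -> (5,3) -> (5,4) -> (5,5)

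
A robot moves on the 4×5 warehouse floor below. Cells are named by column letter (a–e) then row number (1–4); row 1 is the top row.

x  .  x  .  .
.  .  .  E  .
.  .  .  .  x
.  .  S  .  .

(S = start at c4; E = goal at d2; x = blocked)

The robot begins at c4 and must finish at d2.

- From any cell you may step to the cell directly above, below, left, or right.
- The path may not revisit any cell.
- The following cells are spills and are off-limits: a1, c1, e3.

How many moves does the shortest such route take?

3

The Manhattan distance from c4 to d2 is |4−2| + |3−4| = 3, so at least 3 moves are needed.
A route of 3 moves achieves this: c4 → c3 → c2 → d2.
Since 3 matches the lower bound, it is optimal.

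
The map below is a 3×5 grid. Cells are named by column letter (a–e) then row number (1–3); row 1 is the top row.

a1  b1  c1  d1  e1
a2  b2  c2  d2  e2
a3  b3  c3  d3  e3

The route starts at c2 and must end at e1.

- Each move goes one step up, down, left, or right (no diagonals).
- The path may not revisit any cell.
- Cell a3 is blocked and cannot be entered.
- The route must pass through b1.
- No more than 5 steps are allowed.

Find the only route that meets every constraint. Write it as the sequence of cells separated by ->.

c2 -> b2 -> b1 -> c1 -> d1 -> e1

Any route must reach b1 and still end at e1 within 5 moves, so the order of the required stops is forced.
Route from c2: left 1 to b2, up 1 to b1, right 3 to e1 — 5 moves in all.
Check: all required cells visited; 5 ≤ 5 moves.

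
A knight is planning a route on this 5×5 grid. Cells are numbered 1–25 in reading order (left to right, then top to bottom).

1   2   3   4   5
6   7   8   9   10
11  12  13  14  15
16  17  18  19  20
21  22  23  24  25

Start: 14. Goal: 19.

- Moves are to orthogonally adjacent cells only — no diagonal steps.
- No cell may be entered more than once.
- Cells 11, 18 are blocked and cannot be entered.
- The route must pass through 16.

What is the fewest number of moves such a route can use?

Any route passes through 16 somewhere between 14 and 19. Summing Manhattan distances along the two legs (14 → 16 → 19) gives a lower bound of 4 + 3 = 7 moves.
That bound ignores the blocked cells. Measuring each leg by the fewest moves that actually steer around them (14→16: 4; 16→19: 5) raises the lower bound to 9.
A route of 9 moves exists: 14 → 13 → 12 → 17 → 16 → 21 → 22 → 23 → 24 → 19.
Since 9 matches that lower bound, it is optimal.

9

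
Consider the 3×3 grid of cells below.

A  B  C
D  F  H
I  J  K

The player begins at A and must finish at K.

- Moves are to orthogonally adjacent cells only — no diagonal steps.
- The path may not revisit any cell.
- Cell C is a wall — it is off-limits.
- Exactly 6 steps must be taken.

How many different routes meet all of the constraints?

Need simple routes of exactly 6 moves from A to K (Manhattan distance 4, so 1 moves are spent on a detour and 1 undoing it).
Enumerating: A D I J F H K | A B F D I J K.
That gives 2 routes.

2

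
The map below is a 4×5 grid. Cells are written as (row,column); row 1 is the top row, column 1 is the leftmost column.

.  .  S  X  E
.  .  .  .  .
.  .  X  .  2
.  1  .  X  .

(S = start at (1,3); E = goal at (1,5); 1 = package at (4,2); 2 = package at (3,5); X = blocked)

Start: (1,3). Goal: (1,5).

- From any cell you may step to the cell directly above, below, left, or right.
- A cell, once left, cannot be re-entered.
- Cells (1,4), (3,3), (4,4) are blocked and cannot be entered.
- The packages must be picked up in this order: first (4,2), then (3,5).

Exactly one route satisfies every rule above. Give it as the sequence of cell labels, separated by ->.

(1,3) -> (1,2) -> (1,1) -> (2,1) -> (3,1) -> (4,1) -> (4,2) -> (3,2) -> (2,2) -> (2,3) -> (2,4) -> (3,4) -> (3,5) -> (2,5) -> (1,5)

The waypoints must appear in the order (4,2), (3,5), with no cell reused.
Route from (1,3): left 2 to (1,1), down 3 to (4,1), right 1 to (4,2), up 2 to (2,2), right 2 to (2,4), down 1 to (3,4), right 1 to (3,5), up 2 to (1,5) — 14 moves in all.
Check: order respected (1 at step 6, 2 at step 12).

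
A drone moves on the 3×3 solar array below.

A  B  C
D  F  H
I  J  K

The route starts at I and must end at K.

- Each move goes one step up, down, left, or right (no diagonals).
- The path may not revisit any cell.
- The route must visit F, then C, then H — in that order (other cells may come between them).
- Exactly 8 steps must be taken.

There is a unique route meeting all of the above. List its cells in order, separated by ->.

The waypoints must appear in the order F, C, H, with no cell reused.
Route from I: right 1 to J, up 1 to F, left 1 to D, up 1 to A, right 2 to C, down 2 to K — 8 moves in all.
Check: order respected (F at step 2, C at step 6, H at step 7); 8 moves as required.

I -> J -> F -> D -> A -> B -> C -> H -> K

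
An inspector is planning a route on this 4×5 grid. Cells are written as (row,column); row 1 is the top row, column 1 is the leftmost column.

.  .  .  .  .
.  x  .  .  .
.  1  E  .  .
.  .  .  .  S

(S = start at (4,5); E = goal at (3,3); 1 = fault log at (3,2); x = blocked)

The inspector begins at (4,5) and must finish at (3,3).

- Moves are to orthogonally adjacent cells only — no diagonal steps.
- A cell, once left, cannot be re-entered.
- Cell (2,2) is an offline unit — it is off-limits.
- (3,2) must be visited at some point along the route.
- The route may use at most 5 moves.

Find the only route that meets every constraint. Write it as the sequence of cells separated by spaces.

(4,5) (4,4) (4,3) (4,2) (3,2) (3,3)

Any route must reach (3,2) and still end at (3,3) within 5 moves, so the order of the required stops is forced.
Route from (4,5): left 3 to (4,2), up 1 to (3,2), right 1 to (3,3) — 5 moves in all.
Check: all required cells visited; 5 ≤ 5 moves.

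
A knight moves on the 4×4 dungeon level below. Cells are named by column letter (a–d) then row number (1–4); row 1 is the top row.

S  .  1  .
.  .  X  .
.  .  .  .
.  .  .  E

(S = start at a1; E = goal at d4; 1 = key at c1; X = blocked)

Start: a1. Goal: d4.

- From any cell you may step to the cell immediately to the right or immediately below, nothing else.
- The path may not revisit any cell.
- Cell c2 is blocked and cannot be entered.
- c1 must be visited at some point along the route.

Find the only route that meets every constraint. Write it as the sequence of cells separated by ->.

a1 -> b1 -> c1 -> d1 -> d2 -> d3 -> d4

Moves only go right or down, so the column and row indices never decrease.
Route from a1: right 3 to d1, down 3 to d4 — 6 moves in all.
Check: all required cells visited.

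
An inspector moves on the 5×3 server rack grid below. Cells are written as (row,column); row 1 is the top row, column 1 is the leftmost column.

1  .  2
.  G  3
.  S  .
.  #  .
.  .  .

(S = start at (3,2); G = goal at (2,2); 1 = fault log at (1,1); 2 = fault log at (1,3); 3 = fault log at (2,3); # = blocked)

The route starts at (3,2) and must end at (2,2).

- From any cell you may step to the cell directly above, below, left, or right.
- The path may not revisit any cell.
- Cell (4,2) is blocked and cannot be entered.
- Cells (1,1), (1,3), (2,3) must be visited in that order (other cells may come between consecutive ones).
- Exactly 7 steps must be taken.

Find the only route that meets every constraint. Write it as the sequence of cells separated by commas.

(3,2), (3,1), (2,1), (1,1), (1,2), (1,3), (2,3), (2,2)

The waypoints must appear in the order (1,1), (1,3), (2,3), with no cell reused.
Route from (3,2): left to (3,1), 2× up (reaching (1,1)), 2× right (reaching (1,3)), down to (2,3), left to (2,2) — 7 moves in all.
Check: order respected (1 at step 3, 2 at step 5, 3 at step 6); 7 moves as required.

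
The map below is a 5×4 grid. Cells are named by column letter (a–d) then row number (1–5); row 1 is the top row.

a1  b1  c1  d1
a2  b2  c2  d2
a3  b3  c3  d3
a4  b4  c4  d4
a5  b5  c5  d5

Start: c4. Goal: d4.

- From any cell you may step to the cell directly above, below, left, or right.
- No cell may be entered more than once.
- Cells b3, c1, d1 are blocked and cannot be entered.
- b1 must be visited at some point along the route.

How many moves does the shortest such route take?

Any route passes through b1 somewhere between c4 and d4. Summing Manhattan distances along the two legs (c4 → b1 → d4) gives a lower bound of 4 + 5 = 9 moves.
The shortest route satisfying every rule uses 11 moves: c4 → b4 → a4 → a3 → a2 → a1 → b1 → b2 → c2 → c3 → d3 → d4.
The bound of 9 isn't tight here; checking systematically, no route of length 9 through 10 satisfies every constraint, so 11 is the minimum.

11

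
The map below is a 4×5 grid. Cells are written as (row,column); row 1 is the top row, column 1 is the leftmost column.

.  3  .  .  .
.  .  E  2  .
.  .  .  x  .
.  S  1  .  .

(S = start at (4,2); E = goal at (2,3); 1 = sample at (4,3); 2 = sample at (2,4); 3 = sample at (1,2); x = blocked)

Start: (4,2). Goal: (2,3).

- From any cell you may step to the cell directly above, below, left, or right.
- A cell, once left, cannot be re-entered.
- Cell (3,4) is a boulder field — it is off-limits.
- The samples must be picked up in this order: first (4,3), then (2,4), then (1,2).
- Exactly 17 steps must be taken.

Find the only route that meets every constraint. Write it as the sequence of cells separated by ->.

(4,2) -> (4,1) -> (3,1) -> (3,2) -> (3,3) -> (4,3) -> (4,4) -> (4,5) -> (3,5) -> (2,5) -> (2,4) -> (1,4) -> (1,3) -> (1,2) -> (1,1) -> (2,1) -> (2,2) -> (2,3)

The waypoints must appear in the order (4,3), (2,4), (1,2), with no cell reused.
Route from (4,2): left to (4,1), up to (3,1), 2× right (reaching (3,3)), down to (4,3), 2× right (reaching (4,5)), 2× up (reaching (2,5)), left to (2,4), up to (1,4), 3× left (reaching (1,1)), down to (2,1), 2× right (reaching (2,3)) — 17 moves in all.
Check: order respected (1 at step 5, 2 at step 10, 3 at step 13); 17 moves as required.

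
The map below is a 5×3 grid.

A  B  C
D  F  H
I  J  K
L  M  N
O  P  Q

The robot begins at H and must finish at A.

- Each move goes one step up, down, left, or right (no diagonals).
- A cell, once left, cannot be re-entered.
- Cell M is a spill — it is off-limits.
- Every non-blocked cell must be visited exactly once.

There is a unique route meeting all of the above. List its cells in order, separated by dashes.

H - C - B - F - J - K - N - Q - P - O - L - I - D - A

Need to visit all 14 open cells exactly once, starting at H and ending at A.
Cell C has only two open neighbours (H and B), so the path must pass straight through it: one of those is the cell it's entered from and the other is where it exits.
Route from H: up to C, left to B, 2× down (reaching J), right to K, 2× down (reaching Q), 2× left (reaching O), 4× up (reaching A) — 13 moves in all.
Check: all 14 open cells covered.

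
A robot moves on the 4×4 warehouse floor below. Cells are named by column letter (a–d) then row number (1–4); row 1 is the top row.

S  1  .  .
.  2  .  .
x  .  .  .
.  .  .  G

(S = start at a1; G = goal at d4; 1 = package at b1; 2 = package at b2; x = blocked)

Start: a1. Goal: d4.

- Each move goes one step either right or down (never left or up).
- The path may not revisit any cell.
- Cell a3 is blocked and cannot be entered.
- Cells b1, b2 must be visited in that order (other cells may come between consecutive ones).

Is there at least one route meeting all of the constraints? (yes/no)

yes

One route that works: a1 → b1 → b2 → b3 → b4 → c4 → d4.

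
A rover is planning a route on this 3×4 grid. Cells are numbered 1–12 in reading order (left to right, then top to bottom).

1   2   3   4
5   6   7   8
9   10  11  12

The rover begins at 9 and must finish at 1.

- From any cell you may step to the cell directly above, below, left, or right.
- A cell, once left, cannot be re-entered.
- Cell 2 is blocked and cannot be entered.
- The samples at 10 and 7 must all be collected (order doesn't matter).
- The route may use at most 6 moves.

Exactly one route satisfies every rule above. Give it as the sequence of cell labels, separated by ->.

9 -> 10 -> 11 -> 7 -> 6 -> 5 -> 1

The budget equals the shortest possible length, so every move has to be on a shortest route through the required cells.
Route from 9: right 2 to 11, up 1 to 7, left 2 to 5, up 1 to 1 — 6 moves in all.
Check: all required cells visited; 6 ≤ 6 moves.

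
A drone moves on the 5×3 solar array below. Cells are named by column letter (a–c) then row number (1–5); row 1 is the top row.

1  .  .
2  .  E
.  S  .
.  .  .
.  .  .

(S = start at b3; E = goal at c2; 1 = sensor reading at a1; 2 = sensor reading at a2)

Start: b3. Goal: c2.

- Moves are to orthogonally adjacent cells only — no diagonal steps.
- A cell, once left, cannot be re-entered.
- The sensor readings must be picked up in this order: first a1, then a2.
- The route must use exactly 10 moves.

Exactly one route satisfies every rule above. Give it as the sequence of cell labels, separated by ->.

b3 -> b2 -> b1 -> a1 -> a2 -> a3 -> a4 -> b4 -> c4 -> c3 -> c2

The waypoints must appear in the order a1, a2, with no cell reused.
Route from b3: up 2 to b1, left 1 to a1, down 3 to a4, right 2 to c4, up 2 to c2 — 10 moves in all.
Check: order respected (1 at step 3, 2 at step 4); 10 moves as required.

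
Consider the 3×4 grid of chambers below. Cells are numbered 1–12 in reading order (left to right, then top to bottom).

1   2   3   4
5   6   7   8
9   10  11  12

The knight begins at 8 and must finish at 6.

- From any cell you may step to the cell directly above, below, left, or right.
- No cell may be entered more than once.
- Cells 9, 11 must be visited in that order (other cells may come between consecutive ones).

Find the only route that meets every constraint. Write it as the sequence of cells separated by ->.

8 -> 4 -> 3 -> 2 -> 1 -> 5 -> 9 -> 10 -> 11 -> 7 -> 6

The waypoints must appear in the order 9, 11, with no cell reused.
Route from 8: up to 4, 3× left (reaching 1), 2× down (reaching 9), 2× right (reaching 11), up to 7, left to 6 — 10 moves in all.
Check: order respected (9 at step 6, 11 at step 8).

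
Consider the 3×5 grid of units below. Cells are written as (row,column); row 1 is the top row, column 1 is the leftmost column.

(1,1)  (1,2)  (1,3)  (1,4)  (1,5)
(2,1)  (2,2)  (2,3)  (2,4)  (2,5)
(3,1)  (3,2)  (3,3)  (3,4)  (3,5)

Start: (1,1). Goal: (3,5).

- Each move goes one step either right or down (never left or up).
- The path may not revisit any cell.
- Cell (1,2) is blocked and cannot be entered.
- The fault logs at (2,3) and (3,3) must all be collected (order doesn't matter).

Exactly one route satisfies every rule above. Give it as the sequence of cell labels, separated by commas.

Moves only go right or down, so the column and row indices never decrease.
Route from (1,1): down 1 to (2,1), right 2 to (2,3), down 1 to (3,3), right 2 to (3,5) — 6 moves in all.
Check: all required cells visited.

(1,1), (2,1), (2,2), (2,3), (3,3), (3,4), (3,5)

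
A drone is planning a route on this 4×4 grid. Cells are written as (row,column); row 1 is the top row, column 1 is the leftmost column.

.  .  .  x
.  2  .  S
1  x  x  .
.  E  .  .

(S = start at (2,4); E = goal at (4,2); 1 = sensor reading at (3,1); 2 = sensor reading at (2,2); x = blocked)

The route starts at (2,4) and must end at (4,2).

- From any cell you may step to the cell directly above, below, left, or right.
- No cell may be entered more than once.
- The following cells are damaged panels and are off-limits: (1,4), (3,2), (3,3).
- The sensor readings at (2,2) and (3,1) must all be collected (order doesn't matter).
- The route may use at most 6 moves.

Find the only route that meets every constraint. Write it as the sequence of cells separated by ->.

(2,4) -> (2,3) -> (2,2) -> (2,1) -> (3,1) -> (4,1) -> (4,2)

The 6-move cap with required stops at (2,2), (3,1) leaves no slack for detours.
Route from (2,4): left 3 to (2,1), down 2 to (4,1), right 1 to (4,2) — 6 moves in all.
Check: all required cells visited; 6 ≤ 6 moves.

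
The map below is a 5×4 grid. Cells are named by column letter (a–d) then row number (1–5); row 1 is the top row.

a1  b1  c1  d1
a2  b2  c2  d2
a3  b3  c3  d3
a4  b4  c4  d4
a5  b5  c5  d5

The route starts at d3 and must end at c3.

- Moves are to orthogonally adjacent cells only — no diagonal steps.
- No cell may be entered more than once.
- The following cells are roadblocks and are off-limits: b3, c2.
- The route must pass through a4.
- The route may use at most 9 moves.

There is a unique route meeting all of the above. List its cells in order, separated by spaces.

d3 d4 d5 c5 b5 a5 a4 b4 c4 c3

Any route must reach a4 and still end at c3 within 9 moves, so the order of the required stops is forced.
Route from d3: down 2 to d5, left 3 to a5, up 1 to a4, right 2 to c4, up 1 to c3 — 9 moves in all.
Check: all required cells visited; 9 ≤ 9 moves.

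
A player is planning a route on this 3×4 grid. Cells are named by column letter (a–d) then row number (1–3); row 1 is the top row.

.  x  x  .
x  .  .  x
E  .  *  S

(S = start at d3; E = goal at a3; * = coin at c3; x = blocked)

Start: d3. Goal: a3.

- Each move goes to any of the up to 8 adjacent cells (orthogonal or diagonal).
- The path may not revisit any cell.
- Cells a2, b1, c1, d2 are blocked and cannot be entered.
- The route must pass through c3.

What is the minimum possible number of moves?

3

Any route passes through c3 somewhere between d3 and a3. Summing Chebyshev distances along the two legs (d3 → c3 → a3) gives a lower bound of 1 + 2 = 3 moves.
A route of 3 moves achieves this: d3 → c3 → b2 → a3.
Since 3 matches the lower bound, it is optimal.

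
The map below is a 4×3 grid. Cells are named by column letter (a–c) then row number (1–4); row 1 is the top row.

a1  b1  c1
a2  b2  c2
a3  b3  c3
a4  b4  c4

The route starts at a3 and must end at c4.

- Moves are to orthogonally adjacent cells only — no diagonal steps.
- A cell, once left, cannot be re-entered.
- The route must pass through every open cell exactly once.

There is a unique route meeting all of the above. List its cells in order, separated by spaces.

Need to visit all 12 open cells exactly once, starting at a3 and ending at c4.
Route from a3: down to a4, right to b4, 2× up (reaching b2), left to a2, up to a1, 2× right (reaching c1), 3× down (reaching c4) — 11 moves in all.
Check: all 12 open cells covered.

a3 a4 b4 b3 b2 a2 a1 b1 c1 c2 c3 c4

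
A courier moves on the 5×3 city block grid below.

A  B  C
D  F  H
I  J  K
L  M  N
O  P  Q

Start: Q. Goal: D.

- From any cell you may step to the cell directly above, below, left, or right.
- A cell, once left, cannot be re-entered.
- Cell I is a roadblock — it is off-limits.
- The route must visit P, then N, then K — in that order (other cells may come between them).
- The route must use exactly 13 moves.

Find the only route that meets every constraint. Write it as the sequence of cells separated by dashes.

The waypoints must appear in the order P, N, K, with no cell reused.
Route from Q: 2× left (reaching O), up to L, 2× right (reaching N), up to K, left to J, up to F, right to H, up to C, 2× left (reaching A), down to D — 13 moves in all.
Check: order respected (P at step 1, N at step 5, K at step 6); 13 moves as required.

Q - P - O - L - M - N - K - J - F - H - C - B - A - D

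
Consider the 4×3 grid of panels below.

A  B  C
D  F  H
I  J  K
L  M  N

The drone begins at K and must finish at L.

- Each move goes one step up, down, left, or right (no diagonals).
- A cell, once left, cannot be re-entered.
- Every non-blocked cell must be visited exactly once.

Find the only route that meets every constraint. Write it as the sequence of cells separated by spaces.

K N M J F H C B A D I L

Need to visit all 12 open cells exactly once, starting at K and ending at L.
Cell A has only two open neighbours (D and B), so the path must pass straight through it: one of those is the cell it's entered from and the other is where it exits.
Route from K: down 1 to N, left 1 to M, up 2 to F, right 1 to H, up 1 to C, left 2 to A, down 3 to L — 11 moves in all.
Check: all 12 open cells covered.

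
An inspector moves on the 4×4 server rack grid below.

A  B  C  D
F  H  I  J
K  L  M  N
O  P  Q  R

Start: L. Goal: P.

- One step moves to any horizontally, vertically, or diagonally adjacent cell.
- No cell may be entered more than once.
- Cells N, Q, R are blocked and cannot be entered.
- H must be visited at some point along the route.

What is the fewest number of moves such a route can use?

Any route passes through H somewhere between L and P. Summing Chebyshev distances along the two legs (L → H → P) gives a lower bound of 1 + 2 = 3 moves.
A route of 3 moves achieves this: L → H → K → P.
Since 3 matches the lower bound, it is optimal.

3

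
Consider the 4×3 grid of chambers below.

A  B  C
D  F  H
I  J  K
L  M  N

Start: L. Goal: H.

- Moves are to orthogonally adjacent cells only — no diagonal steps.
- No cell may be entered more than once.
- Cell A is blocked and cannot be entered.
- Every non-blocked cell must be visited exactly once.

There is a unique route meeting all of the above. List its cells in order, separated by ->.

Need to visit all 11 open cells exactly once, starting at L and ending at H.
Route from L: right 2 to N, up 1 to K, left 2 to I, up 1 to D, right 1 to F, up 1 to B, right 1 to C, down 1 to H — 10 moves in all.
Check: all 11 open cells covered.

L -> M -> N -> K -> J -> I -> D -> F -> B -> C -> H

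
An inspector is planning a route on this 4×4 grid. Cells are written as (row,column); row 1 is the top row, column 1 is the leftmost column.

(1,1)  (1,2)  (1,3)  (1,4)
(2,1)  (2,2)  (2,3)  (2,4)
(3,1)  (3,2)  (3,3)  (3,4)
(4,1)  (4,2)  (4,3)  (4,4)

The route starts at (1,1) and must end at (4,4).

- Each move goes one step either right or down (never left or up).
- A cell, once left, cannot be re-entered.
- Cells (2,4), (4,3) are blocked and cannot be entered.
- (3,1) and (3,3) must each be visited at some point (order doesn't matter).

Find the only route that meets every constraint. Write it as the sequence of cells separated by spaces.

(1,1) (2,1) (3,1) (3,2) (3,3) (3,4) (4,4)

Moves only go right or down, so the column and row indices never decrease.
Route from (1,1): down 2 to (3,1), right 3 to (3,4), down 1 to (4,4) — 6 moves in all.
Check: all required cells visited.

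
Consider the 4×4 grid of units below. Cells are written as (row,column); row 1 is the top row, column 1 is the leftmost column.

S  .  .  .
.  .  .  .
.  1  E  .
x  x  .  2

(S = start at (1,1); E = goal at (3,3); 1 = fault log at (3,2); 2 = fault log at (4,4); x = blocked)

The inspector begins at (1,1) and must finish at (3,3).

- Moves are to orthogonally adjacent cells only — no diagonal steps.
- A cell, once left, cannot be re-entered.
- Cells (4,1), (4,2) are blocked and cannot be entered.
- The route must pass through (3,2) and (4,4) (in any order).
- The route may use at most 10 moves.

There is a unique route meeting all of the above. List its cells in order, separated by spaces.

The 10-move cap with required stops at (3,2), (4,4) leaves no slack for detours.
Route from (1,1): 2× down (reaching (3,1)), right to (3,2), up to (2,2), 2× right (reaching (2,4)), 2× down (reaching (4,4)), left to (4,3), up to (3,3) — 10 moves in all.
Check: all required cells visited; 10 ≤ 10 moves.

(1,1) (2,1) (3,1) (3,2) (2,2) (2,3) (2,4) (3,4) (4,4) (4,3) (3,3)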